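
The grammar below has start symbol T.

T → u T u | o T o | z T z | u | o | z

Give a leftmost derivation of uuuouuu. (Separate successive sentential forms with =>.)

T => uTu   [T → u T u]
uTu => uuTuu   [T → u T u]
uuTuu => uuuTuuu   [T → u T u]
uuuTuuu => uuuouuu   [T → o]

T => uTu => uuTuu => uuuTuuu => uuuouuu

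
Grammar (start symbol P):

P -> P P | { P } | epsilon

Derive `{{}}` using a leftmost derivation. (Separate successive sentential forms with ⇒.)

P ⇒ PP ⇒ PPP ⇒ PPPP ⇒ {P}PPP ⇒ {{P}}PPP ⇒ {{}}PPP ⇒ {{}}PP ⇒ {{}}P ⇒ {{}}

P ⇒ PP   [P -> P P]
PP ⇒ PPP   [P -> P P]
PPP ⇒ PPPP   [P -> P P]
PPPP ⇒ {P}PPP   [P -> { P }]
{P}PPP ⇒ {{P}}PPP   [P -> { P }]
{{P}}PPP ⇒ {{}}PPP   [P -> epsilon]
{{}}PPP ⇒ {{}}PP   [P -> epsilon]
{{}}PP ⇒ {{}}P   [P -> epsilon]
{{}}P ⇒ {{}}   [P -> epsilon]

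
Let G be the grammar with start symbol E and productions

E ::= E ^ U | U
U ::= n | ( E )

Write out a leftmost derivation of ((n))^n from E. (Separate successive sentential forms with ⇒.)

E⇒E^U⇒U^U⇒(E)^U⇒(U)^U⇒((E))^U⇒((U))^U⇒((n))^U⇒((n))^n

E ⇒ E^U   [E ::= E ^ U]
E^U ⇒ U^U   [E ::= U]
U^U ⇒ (E)^U   [U ::= ( E )]
(E)^U ⇒ (U)^U   [E ::= U]
(U)^U ⇒ ((E))^U   [U ::= ( E )]
((E))^U ⇒ ((U))^U   [E ::= U]
((U))^U ⇒ ((n))^U   [U ::= n]
((n))^U ⇒ ((n))^n   [U ::= n]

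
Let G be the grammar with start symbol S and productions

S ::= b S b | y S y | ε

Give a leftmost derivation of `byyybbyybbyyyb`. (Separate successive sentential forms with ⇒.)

S ⇒ bSb ⇒ bySyb ⇒ byySyyb ⇒ byyySyyyb ⇒ byyybSbyyyb ⇒ byyybbSbbyyyb ⇒ byyybbySybbyyyb ⇒ byyybbyybbyyyb

S ⇒ bSb   [S ::= b S b]
bSb ⇒ bySyb   [S ::= y S y]
bySyb ⇒ byySyyb   [S ::= y S y]
byySyyb ⇒ byyySyyyb   [S ::= y S y]
byyySyyyb ⇒ byyybSbyyyb   [S ::= b S b]
byyybSbyyyb ⇒ byyybbSbbyyyb   [S ::= b S b]
byyybbSbbyyyb ⇒ byyybbySybbyyyb   [S ::= y S y]
byyybbySybbyyyb ⇒ byyybbyybbyyyb   [S ::= ε]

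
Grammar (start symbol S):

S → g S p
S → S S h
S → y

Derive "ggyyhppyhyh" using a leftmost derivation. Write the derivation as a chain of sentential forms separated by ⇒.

S⇒SSh⇒SShSh⇒gSpShSh⇒ggSppShSh⇒ggSShppShSh⇒ggyShppShSh⇒ggyyhppShSh⇒ggyyhppyhSh⇒ggyyhppyhyh

S ⇒ SSh   [S → S S h]
SSh ⇒ SShSh   [S → S S h]
SShSh ⇒ gSpShSh   [S → g S p]
gSpShSh ⇒ ggSppShSh   [S → g S p]
ggSppShSh ⇒ ggSShppShSh   [S → S S h]
ggSShppShSh ⇒ ggyShppShSh   [S → y]
ggyShppShSh ⇒ ggyyhppShSh   [S → y]
ggyyhppShSh ⇒ ggyyhppyhSh   [S → y]
ggyyhppyhSh ⇒ ggyyhppyhyh   [S → y]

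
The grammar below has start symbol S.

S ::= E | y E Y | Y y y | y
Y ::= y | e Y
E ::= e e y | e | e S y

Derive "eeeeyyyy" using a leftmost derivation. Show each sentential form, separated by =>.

S=>E=>eSy=>eYyyy=>eeYyyy=>eeeYyyy=>eeeeYyyy=>eeeeyyyy

S => E   [S ::= E]
E => eSy   [E ::= e S y]
eSy => eYyyy   [S ::= Y y y]
eYyyy => eeYyyy   [Y ::= e Y]
eeYyyy => eeeYyyy   [Y ::= e Y]
eeeYyyy => eeeeYyyy   [Y ::= e Y]
eeeeYyyy => eeeeyyyy   [Y ::= y]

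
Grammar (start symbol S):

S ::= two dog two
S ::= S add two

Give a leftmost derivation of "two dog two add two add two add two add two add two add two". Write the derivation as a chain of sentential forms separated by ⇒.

S ⇒ S add two   [S ::= S add two]
S add two ⇒ S add two add two   [S ::= S add two]
S add two add two ⇒ S add two add two add two   [S ::= S add two]
S add two add two add two ⇒ S add two add two add two add two   [S ::= S add two]
S add two add two add two add two ⇒ S add two add two add two add two add two   [S ::= S add two]
S add two add two add two add two add two ⇒ S add two add two add two add two add two add two   [S ::= S add two]
S add two add two add two add two add two add two ⇒ two dog two add two add two add two add two add two add two   [S ::= two dog two]

S ⇒ S add two ⇒ S add two add two ⇒ S add two add two add two ⇒ S add two add two add two add two ⇒ S add two add two add two add two add two ⇒ S add two add two add two add two add two add two ⇒ two dog two add two add two add two add two add two add two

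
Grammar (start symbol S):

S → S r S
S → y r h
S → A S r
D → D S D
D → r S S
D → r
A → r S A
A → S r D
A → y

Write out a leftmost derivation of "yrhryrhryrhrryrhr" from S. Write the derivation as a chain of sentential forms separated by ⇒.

S ⇒ ASr ⇒ SrDSr ⇒ SrSrDSr ⇒ yrhrSrDSr ⇒ yrhrSrSrDSr ⇒ yrhryrhrSrDSr ⇒ yrhryrhryrhrDSr ⇒ yrhryrhryrhrrSr ⇒ yrhryrhryrhrryrhr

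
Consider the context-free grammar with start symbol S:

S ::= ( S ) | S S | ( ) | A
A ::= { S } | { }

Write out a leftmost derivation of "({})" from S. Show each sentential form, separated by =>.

S => (S) => (A) => ({})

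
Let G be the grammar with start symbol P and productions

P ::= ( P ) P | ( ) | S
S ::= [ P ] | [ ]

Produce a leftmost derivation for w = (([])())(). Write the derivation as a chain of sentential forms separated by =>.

P => (P)P   [P ::= ( P ) P]
(P)P => ((P)P)P   [P ::= ( P ) P]
((P)P)P => ((S)P)P   [P ::= S]
((S)P)P => (([])P)P   [S ::= [ ]]
(([])P)P => (([])())P   [P ::= ( )]
(([])())P => (([])())()   [P ::= ( )]

P => (P)P => ((P)P)P => ((S)P)P => (([])P)P => (([])())P => (([])())()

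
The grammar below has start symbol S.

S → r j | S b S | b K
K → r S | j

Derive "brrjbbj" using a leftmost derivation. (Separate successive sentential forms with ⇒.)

S ⇒ bK   [S → b K]
bK ⇒ brS   [K → r S]
brS ⇒ brSbS   [S → S b S]
brSbS ⇒ brrjbS   [S → r j]
brrjbS ⇒ brrjbbK   [S → b K]
brrjbbK ⇒ brrjbbj   [K → j]

S⇒bK⇒brS⇒brSbS⇒brrjbS⇒brrjbbK⇒brrjbbj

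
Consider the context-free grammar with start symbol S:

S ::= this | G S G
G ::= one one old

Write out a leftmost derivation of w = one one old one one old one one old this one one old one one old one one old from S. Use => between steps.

S => G S G => one one old S G => one one old G S G G => one one old one one old S G G => one one old one one old G S G G G => one one old one one old one one old S G G G => one one old one one old one one old this G G G => one one old one one old one one old this one one old G G => one one old one one old one one old this one one old one one old G => one one old one one old one one old this one one old one one old one one old

S => G S G   [S ::= G S G]
G S G => one one old S G   [G ::= one one old]
one one old S G => one one old G S G G   [S ::= G S G]
one one old G S G G => one one old one one old S G G   [G ::= one one old]
one one old one one old S G G => one one old one one old G S G G G   [S ::= G S G]
one one old one one old G S G G G => one one old one one old one one old S G G G   [G ::= one one old]
one one old one one old one one old S G G G => one one old one one old one one old this G G G   [S ::= this]
one one old one one old one one old this G G G => one one old one one old one one old this one one old G G   [G ::= one one old]
one one old one one old one one old this one one old G G => one one old one one old one one old this one one old one one old G   [G ::= one one old]
one one old one one old one one old this one one old one one old G => one one old one one old one one old this one one old one one old one one old   [G ::= one one old]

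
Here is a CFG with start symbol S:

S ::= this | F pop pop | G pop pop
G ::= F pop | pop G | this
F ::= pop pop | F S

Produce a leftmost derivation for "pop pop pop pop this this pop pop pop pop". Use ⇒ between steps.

S ⇒ F pop pop   [S ::= F pop pop]
F pop pop ⇒ F S pop pop   [F ::= F S]
F S pop pop ⇒ pop pop S pop pop   [F ::= pop pop]
pop pop S pop pop ⇒ pop pop F pop pop pop pop   [S ::= F pop pop]
pop pop F pop pop pop pop ⇒ pop pop F S pop pop pop pop   [F ::= F S]
pop pop F S pop pop pop pop ⇒ pop pop F S S pop pop pop pop   [F ::= F S]
pop pop F S S pop pop pop pop ⇒ pop pop pop pop S S pop pop pop pop   [F ::= pop pop]
pop pop pop pop S S pop pop pop pop ⇒ pop pop pop pop this S pop pop pop pop   [S ::= this]
pop pop pop pop this S pop pop pop pop ⇒ pop pop pop pop this this pop pop pop pop   [S ::= this]

S ⇒ F pop pop ⇒ F S pop pop ⇒ pop pop S pop pop ⇒ pop pop F pop pop pop pop ⇒ pop pop F S pop pop pop pop ⇒ pop pop F S S pop pop pop pop ⇒ pop pop pop pop S S pop pop pop pop ⇒ pop pop pop pop this S pop pop pop pop ⇒ pop pop pop pop this this pop pop pop pop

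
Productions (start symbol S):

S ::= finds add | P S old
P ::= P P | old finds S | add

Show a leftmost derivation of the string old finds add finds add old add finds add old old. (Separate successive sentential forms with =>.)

S => P S old => old finds S S old => old finds P S old S old => old finds add S old S old => old finds add finds add old S old => old finds add finds add old P S old old => old finds add finds add old add S old old => old finds add finds add old add finds add old old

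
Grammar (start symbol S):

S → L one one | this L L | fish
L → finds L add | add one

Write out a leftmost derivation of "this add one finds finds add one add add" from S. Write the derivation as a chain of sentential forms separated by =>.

S => this L L   [S → this L L]
this L L => this add one L   [L → add one]
this add one L => this add one finds L add   [L → finds L add]
this add one finds L add => this add one finds finds L add add   [L → finds L add]
this add one finds finds L add add => this add one finds finds add one add add   [L → add one]

S => this L L => this add one L => this add one finds L add => this add one finds finds L add add => this add one finds finds add one add add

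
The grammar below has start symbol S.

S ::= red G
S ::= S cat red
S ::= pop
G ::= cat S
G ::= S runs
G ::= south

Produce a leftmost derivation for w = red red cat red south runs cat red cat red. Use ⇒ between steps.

S ⇒ S cat red ⇒ S cat red cat red ⇒ red G cat red cat red ⇒ red S runs cat red cat red ⇒ red red G runs cat red cat red ⇒ red red cat S runs cat red cat red ⇒ red red cat red G runs cat red cat red ⇒ red red cat red south runs cat red cat red

S ⇒ S cat red   [S ::= S cat red]
S cat red ⇒ S cat red cat red   [S ::= S cat red]
S cat red cat red ⇒ red G cat red cat red   [S ::= red G]
red G cat red cat red ⇒ red S runs cat red cat red   [G ::= S runs]
red S runs cat red cat red ⇒ red red G runs cat red cat red   [S ::= red G]
red red G runs cat red cat red ⇒ red red cat S runs cat red cat red   [G ::= cat S]
red red cat S runs cat red cat red ⇒ red red cat red G runs cat red cat red   [S ::= red G]
red red cat red G runs cat red cat red ⇒ red red cat red south runs cat red cat red   [G ::= south]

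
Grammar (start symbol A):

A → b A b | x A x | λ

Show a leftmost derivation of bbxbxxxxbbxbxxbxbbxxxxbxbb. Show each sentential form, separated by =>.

A => bAb => bbAbb => bbxAxbb => bbxbAbxbb => bbxbxAxbxbb => bbxbxxAxxbxbb => bbxbxxxAxxxbxbb => bbxbxxxxAxxxxbxbb => bbxbxxxxbAbxxxxbxbb => bbxbxxxxbbAbbxxxxbxbb => bbxbxxxxbbxAxbbxxxxbxbb => bbxbxxxxbbxbAbxbbxxxxbxbb => bbxbxxxxbbxbxAxbxbbxxxxbxbb => bbxbxxxxbbxbxxbxbbxxxxbxbb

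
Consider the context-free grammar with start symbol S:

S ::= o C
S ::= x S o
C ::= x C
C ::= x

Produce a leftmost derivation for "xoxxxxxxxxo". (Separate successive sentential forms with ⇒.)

S ⇒ xSo ⇒ xoCo ⇒ xoxCo ⇒ xoxxCo ⇒ xoxxxCo ⇒ xoxxxxCo ⇒ xoxxxxxCo ⇒ xoxxxxxxCo ⇒ xoxxxxxxxCo ⇒ xoxxxxxxxxo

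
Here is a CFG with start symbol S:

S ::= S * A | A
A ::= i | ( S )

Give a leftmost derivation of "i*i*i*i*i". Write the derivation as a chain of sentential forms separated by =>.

S => S*A => S*A*A => S*A*A*A => S*A*A*A*A => A*A*A*A*A => i*A*A*A*A => i*i*A*A*A => i*i*i*A*A => i*i*i*i*A => i*i*i*i*i

S => S*A   [S ::= S * A]
S*A => S*A*A   [S ::= S * A]
S*A*A => S*A*A*A   [S ::= S * A]
S*A*A*A => S*A*A*A*A   [S ::= S * A]
S*A*A*A*A => A*A*A*A*A   [S ::= A]
A*A*A*A*A => i*A*A*A*A   [A ::= i]
i*A*A*A*A => i*i*A*A*A   [A ::= i]
i*i*A*A*A => i*i*i*A*A   [A ::= i]
i*i*i*A*A => i*i*i*i*A   [A ::= i]
i*i*i*i*A => i*i*i*i*i   [A ::= i]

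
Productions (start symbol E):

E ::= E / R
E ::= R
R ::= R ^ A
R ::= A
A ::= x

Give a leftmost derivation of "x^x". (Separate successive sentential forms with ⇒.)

E ⇒ R ⇒ R^A ⇒ A^A ⇒ x^A ⇒ x^x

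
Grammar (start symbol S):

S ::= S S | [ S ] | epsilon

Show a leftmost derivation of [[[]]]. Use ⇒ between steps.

S ⇒ [S] ⇒ [[S]] ⇒ [[SS]] ⇒ [[[S]S]] ⇒ [[[]S]] ⇒ [[[]]]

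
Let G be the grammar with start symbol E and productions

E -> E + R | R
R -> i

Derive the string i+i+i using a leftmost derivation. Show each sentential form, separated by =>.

E => E+R => E+R+R => R+R+R => i+R+R => i+i+R => i+i+i

E => E+R   [E -> E + R]
E+R => E+R+R   [E -> E + R]
E+R+R => R+R+R   [E -> R]
R+R+R => i+R+R   [R -> i]
i+R+R => i+i+R   [R -> i]
i+i+R => i+i+i   [R -> i]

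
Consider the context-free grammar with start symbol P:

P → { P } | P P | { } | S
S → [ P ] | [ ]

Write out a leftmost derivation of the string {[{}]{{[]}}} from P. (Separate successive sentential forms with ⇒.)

P ⇒ {P}   [P → { P }]
{P} ⇒ {PP}   [P → P P]
{PP} ⇒ {SP}   [P → S]
{SP} ⇒ {[P]P}   [S → [ P ]]
{[P]P} ⇒ {[{}]P}   [P → { }]
{[{}]P} ⇒ {[{}]{P}}   [P → { P }]
{[{}]{P}} ⇒ {[{}]{{P}}}   [P → { P }]
{[{}]{{P}}} ⇒ {[{}]{{S}}}   [P → S]
{[{}]{{S}}} ⇒ {[{}]{{[]}}}   [S → [ ]]

P ⇒ {P} ⇒ {PP} ⇒ {SP} ⇒ {[P]P} ⇒ {[{}]P} ⇒ {[{}]{P}} ⇒ {[{}]{{P}}} ⇒ {[{}]{{S}}} ⇒ {[{}]{{[]}}}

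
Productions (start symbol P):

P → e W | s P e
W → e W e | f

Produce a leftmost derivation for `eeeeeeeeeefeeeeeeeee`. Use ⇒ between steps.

P⇒eW⇒eeWe⇒eeeWee⇒eeeeWeee⇒eeeeeWeeee⇒eeeeeeWeeeee⇒eeeeeeeWeeeeee⇒eeeeeeeeWeeeeeee⇒eeeeeeeeeWeeeeeeee⇒eeeeeeeeeeWeeeeeeeee⇒eeeeeeeeeefeeeeeeeee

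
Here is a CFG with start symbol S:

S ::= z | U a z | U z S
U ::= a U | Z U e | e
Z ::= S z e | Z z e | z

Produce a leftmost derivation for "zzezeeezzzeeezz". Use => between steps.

S => UzS => ZUezS => SzeUezS => UzSzeUezS => ZUezSzeUezS => ZzeUezSzeUezS => ZzezeUezSzeUezS => zzezeUezSzeUezS => zzezeeezSzeUezS => zzezeeezzzeUezS => zzezeeezzzeeezS => zzezeeezzzeeezz

S => UzS   [S ::= U z S]
UzS => ZUezS   [U ::= Z U e]
ZUezS => SzeUezS   [Z ::= S z e]
SzeUezS => UzSzeUezS   [S ::= U z S]
UzSzeUezS => ZUezSzeUezS   [U ::= Z U e]
ZUezSzeUezS => ZzeUezSzeUezS   [Z ::= Z z e]
ZzeUezSzeUezS => ZzezeUezSzeUezS   [Z ::= Z z e]
ZzezeUezSzeUezS => zzezeUezSzeUezS   [Z ::= z]
zzezeUezSzeUezS => zzezeeezSzeUezS   [U ::= e]
zzezeeezSzeUezS => zzezeeezzzeUezS   [S ::= z]
zzezeeezzzeUezS => zzezeeezzzeeezS   [U ::= e]
zzezeeezzzeeezS => zzezeeezzzeeezz   [S ::= z]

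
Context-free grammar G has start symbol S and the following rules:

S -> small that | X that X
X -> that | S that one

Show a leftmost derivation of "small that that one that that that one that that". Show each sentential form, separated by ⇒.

S ⇒ X that X ⇒ S that one that X ⇒ X that X that one that X ⇒ S that one that X that one that X ⇒ small that that one that X that one that X ⇒ small that that one that that that one that X ⇒ small that that one that that that one that that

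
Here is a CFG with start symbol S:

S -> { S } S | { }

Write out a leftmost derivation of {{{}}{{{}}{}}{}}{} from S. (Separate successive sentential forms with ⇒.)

S ⇒ {S}S   [S -> { S } S]
{S}S ⇒ {{S}S}S   [S -> { S } S]
{{S}S}S ⇒ {{{}}S}S   [S -> { }]
{{{}}S}S ⇒ {{{}}{S}S}S   [S -> { S } S]
{{{}}{S}S}S ⇒ {{{}}{{S}S}S}S   [S -> { S } S]
{{{}}{{S}S}S}S ⇒ {{{}}{{{}}S}S}S   [S -> { }]
{{{}}{{{}}S}S}S ⇒ {{{}}{{{}}{}}S}S   [S -> { }]
{{{}}{{{}}{}}S}S ⇒ {{{}}{{{}}{}}{}}S   [S -> { }]
{{{}}{{{}}{}}{}}S ⇒ {{{}}{{{}}{}}{}}{}   [S -> { }]

S ⇒ {S}S ⇒ {{S}S}S ⇒ {{{}}S}S ⇒ {{{}}{S}S}S ⇒ {{{}}{{S}S}S}S ⇒ {{{}}{{{}}S}S}S ⇒ {{{}}{{{}}{}}S}S ⇒ {{{}}{{{}}{}}{}}S ⇒ {{{}}{{{}}{}}{}}{}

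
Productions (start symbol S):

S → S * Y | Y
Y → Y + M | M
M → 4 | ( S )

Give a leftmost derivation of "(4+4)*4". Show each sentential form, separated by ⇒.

S ⇒ S*Y ⇒ Y*Y ⇒ M*Y ⇒ (S)*Y ⇒ (Y)*Y ⇒ (Y+M)*Y ⇒ (M+M)*Y ⇒ (4+M)*Y ⇒ (4+4)*Y ⇒ (4+4)*M ⇒ (4+4)*4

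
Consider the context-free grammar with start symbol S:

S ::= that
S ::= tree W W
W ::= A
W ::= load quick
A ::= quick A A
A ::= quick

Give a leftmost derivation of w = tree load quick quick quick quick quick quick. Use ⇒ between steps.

S ⇒ tree W W ⇒ tree load quick W ⇒ tree load quick A ⇒ tree load quick quick A A ⇒ tree load quick quick quick A A A ⇒ tree load quick quick quick quick A A ⇒ tree load quick quick quick quick quick A ⇒ tree load quick quick quick quick quick quick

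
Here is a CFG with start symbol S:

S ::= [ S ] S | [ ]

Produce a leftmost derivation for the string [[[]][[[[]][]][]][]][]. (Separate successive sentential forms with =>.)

S => [S]S => [[S]S]S => [[[]]S]S => [[[]][S]S]S => [[[]][[S]S]S]S => [[[]][[[S]S]S]S]S => [[[]][[[[]]S]S]S]S => [[[]][[[[]][]]S]S]S => [[[]][[[[]][]][]]S]S => [[[]][[[[]][]][]][]]S => [[[]][[[[]][]][]][]][]

S => [S]S   [S ::= [ S ] S]
[S]S => [[S]S]S   [S ::= [ S ] S]
[[S]S]S => [[[]]S]S   [S ::= [ ]]
[[[]]S]S => [[[]][S]S]S   [S ::= [ S ] S]
[[[]][S]S]S => [[[]][[S]S]S]S   [S ::= [ S ] S]
[[[]][[S]S]S]S => [[[]][[[S]S]S]S]S   [S ::= [ S ] S]
[[[]][[[S]S]S]S]S => [[[]][[[[]]S]S]S]S   [S ::= [ ]]
[[[]][[[[]]S]S]S]S => [[[]][[[[]][]]S]S]S   [S ::= [ ]]
[[[]][[[[]][]]S]S]S => [[[]][[[[]][]][]]S]S   [S ::= [ ]]
[[[]][[[[]][]][]]S]S => [[[]][[[[]][]][]][]]S   [S ::= [ ]]
[[[]][[[[]][]][]][]]S => [[[]][[[[]][]][]][]][]   [S ::= [ ]]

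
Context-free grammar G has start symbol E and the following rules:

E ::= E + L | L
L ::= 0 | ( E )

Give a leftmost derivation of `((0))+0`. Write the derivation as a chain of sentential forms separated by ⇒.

E⇒E+L⇒L+L⇒(E)+L⇒(L)+L⇒((E))+L⇒((L))+L⇒((0))+L⇒((0))+0

E ⇒ E+L   [E ::= E + L]
E+L ⇒ L+L   [E ::= L]
L+L ⇒ (E)+L   [L ::= ( E )]
(E)+L ⇒ (L)+L   [E ::= L]
(L)+L ⇒ ((E))+L   [L ::= ( E )]
((E))+L ⇒ ((L))+L   [E ::= L]
((L))+L ⇒ ((0))+L   [L ::= 0]
((0))+L ⇒ ((0))+0   [L ::= 0]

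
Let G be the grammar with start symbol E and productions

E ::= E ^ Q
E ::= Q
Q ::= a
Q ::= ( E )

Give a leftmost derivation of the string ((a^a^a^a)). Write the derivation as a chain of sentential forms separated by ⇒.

E⇒Q⇒(E)⇒(Q)⇒((E))⇒((E^Q))⇒((E^Q^Q))⇒((E^Q^Q^Q))⇒((Q^Q^Q^Q))⇒((a^Q^Q^Q))⇒((a^a^Q^Q))⇒((a^a^a^Q))⇒((a^a^a^a))

E ⇒ Q   [E ::= Q]
Q ⇒ (E)   [Q ::= ( E )]
(E) ⇒ (Q)   [E ::= Q]
(Q) ⇒ ((E))   [Q ::= ( E )]
((E)) ⇒ ((E^Q))   [E ::= E ^ Q]
((E^Q)) ⇒ ((E^Q^Q))   [E ::= E ^ Q]
((E^Q^Q)) ⇒ ((E^Q^Q^Q))   [E ::= E ^ Q]
((E^Q^Q^Q)) ⇒ ((Q^Q^Q^Q))   [E ::= Q]
((Q^Q^Q^Q)) ⇒ ((a^Q^Q^Q))   [Q ::= a]
((a^Q^Q^Q)) ⇒ ((a^a^Q^Q))   [Q ::= a]
((a^a^Q^Q)) ⇒ ((a^a^a^Q))   [Q ::= a]
((a^a^a^Q)) ⇒ ((a^a^a^a))   [Q ::= a]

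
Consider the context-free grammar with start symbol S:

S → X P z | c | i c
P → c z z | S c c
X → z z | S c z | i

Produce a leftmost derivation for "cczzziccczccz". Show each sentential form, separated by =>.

S => XPz   [S → X P z]
XPz => SczPz   [X → S c z]
SczPz => cczPz   [S → c]
cczPz => cczSccz   [P → S c c]
cczSccz => cczXPzccz   [S → X P z]
cczXPzccz => cczzzPzccz   [X → z z]
cczzzPzccz => cczzzScczccz   [P → S c c]
cczzzScczccz => cczzziccczccz   [S → i c]

S => XPz => SczPz => cczPz => cczSccz => cczXPzccz => cczzzPzccz => cczzzScczccz => cczzziccczccz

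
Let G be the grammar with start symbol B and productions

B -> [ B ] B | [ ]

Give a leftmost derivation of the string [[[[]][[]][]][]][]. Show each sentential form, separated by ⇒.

B⇒[B]B⇒[[B]B]B⇒[[[B]B]B]B⇒[[[[]]B]B]B⇒[[[[]][B]B]B]B⇒[[[[]][[]]B]B]B⇒[[[[]][[]][]]B]B⇒[[[[]][[]][]][]]B⇒[[[[]][[]][]][]][]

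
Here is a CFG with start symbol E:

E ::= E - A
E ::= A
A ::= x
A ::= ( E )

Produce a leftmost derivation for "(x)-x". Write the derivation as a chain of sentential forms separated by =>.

E => E-A => A-A => (E)-A => (A)-A => (x)-A => (x)-x

E => E-A   [E ::= E - A]
E-A => A-A   [E ::= A]
A-A => (E)-A   [A ::= ( E )]
(E)-A => (A)-A   [E ::= A]
(A)-A => (x)-A   [A ::= x]
(x)-A => (x)-x   [A ::= x]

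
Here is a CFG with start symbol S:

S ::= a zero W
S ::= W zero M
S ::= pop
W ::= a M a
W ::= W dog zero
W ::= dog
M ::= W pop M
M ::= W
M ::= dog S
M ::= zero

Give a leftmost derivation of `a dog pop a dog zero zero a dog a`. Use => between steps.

S => W zero M => W dog zero zero M => a M a dog zero zero M => a dog S a dog zero zero M => a dog pop a dog zero zero M => a dog pop a dog zero zero W => a dog pop a dog zero zero a M a => a dog pop a dog zero zero a W a => a dog pop a dog zero zero a dog a

S => W zero M   [S ::= W zero M]
W zero M => W dog zero zero M   [W ::= W dog zero]
W dog zero zero M => a M a dog zero zero M   [W ::= a M a]
a M a dog zero zero M => a dog S a dog zero zero M   [M ::= dog S]
a dog S a dog zero zero M => a dog pop a dog zero zero M   [S ::= pop]
a dog pop a dog zero zero M => a dog pop a dog zero zero W   [M ::= W]
a dog pop a dog zero zero W => a dog pop a dog zero zero a M a   [W ::= a M a]
a dog pop a dog zero zero a M a => a dog pop a dog zero zero a W a   [M ::= W]
a dog pop a dog zero zero a W a => a dog pop a dog zero zero a dog a   [W ::= dog]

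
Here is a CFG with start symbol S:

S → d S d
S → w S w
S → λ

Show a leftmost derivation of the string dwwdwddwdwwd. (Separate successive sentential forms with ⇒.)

S ⇒ dSd   [S → d S d]
dSd ⇒ dwSwd   [S → w S w]
dwSwd ⇒ dwwSwwd   [S → w S w]
dwwSwwd ⇒ dwwdSdwwd   [S → d S d]
dwwdSdwwd ⇒ dwwdwSwdwwd   [S → w S w]
dwwdwSwdwwd ⇒ dwwdwdSdwdwwd   [S → d S d]
dwwdwdSdwdwwd ⇒ dwwdwddwdwwd   [S → λ]

S⇒dSd⇒dwSwd⇒dwwSwwd⇒dwwdSdwwd⇒dwwdwSwdwwd⇒dwwdwdSdwdwwd⇒dwwdwddwdwwd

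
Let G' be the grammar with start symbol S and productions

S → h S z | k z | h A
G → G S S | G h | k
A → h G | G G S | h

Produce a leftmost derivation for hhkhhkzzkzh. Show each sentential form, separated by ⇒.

S ⇒ hA   [S → h A]
hA ⇒ hhG   [A → h G]
hhG ⇒ hhGh   [G → G h]
hhGh ⇒ hhGSSh   [G → G S S]
hhGSSh ⇒ hhGhSSh   [G → G h]
hhGhSSh ⇒ hhkhSSh   [G → k]
hhkhSSh ⇒ hhkhhSzSh   [S → h S z]
hhkhhSzSh ⇒ hhkhhkzzSh   [S → k z]
hhkhhkzzSh ⇒ hhkhhkzzkzh   [S → k z]

S ⇒ hA ⇒ hhG ⇒ hhGh ⇒ hhGSSh ⇒ hhGhSSh ⇒ hhkhSSh ⇒ hhkhhSzSh ⇒ hhkhhkzzSh ⇒ hhkhhkzzkzh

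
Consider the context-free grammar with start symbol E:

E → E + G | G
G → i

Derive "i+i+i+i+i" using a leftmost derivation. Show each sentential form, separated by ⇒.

E ⇒ E+G   [E → E + G]
E+G ⇒ E+G+G   [E → E + G]
E+G+G ⇒ E+G+G+G   [E → E + G]
E+G+G+G ⇒ E+G+G+G+G   [E → E + G]
E+G+G+G+G ⇒ G+G+G+G+G   [E → G]
G+G+G+G+G ⇒ i+G+G+G+G   [G → i]
i+G+G+G+G ⇒ i+i+G+G+G   [G → i]
i+i+G+G+G ⇒ i+i+i+G+G   [G → i]
i+i+i+G+G ⇒ i+i+i+i+G   [G → i]
i+i+i+i+G ⇒ i+i+i+i+i   [G → i]

E ⇒ E+G ⇒ E+G+G ⇒ E+G+G+G ⇒ E+G+G+G+G ⇒ G+G+G+G+G ⇒ i+G+G+G+G ⇒ i+i+G+G+G ⇒ i+i+i+G+G ⇒ i+i+i+i+G ⇒ i+i+i+i+i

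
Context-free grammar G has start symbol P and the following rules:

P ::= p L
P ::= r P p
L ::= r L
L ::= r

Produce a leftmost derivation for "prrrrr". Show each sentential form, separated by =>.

P=>pL=>prL=>prrL=>prrrL=>prrrrL=>prrrrr

P => pL   [P ::= p L]
pL => prL   [L ::= r L]
prL => prrL   [L ::= r L]
prrL => prrrL   [L ::= r L]
prrrL => prrrrL   [L ::= r L]
prrrrL => prrrrr   [L ::= r]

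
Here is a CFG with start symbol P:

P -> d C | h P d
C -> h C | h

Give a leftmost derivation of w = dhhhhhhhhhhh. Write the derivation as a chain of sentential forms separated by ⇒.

P ⇒ dC ⇒ dhC ⇒ dhhC ⇒ dhhhC ⇒ dhhhhC ⇒ dhhhhhC ⇒ dhhhhhhC ⇒ dhhhhhhhC ⇒ dhhhhhhhhC ⇒ dhhhhhhhhhC ⇒ dhhhhhhhhhhC ⇒ dhhhhhhhhhhh

P ⇒ dC   [P -> d C]
dC ⇒ dhC   [C -> h C]
dhC ⇒ dhhC   [C -> h C]
dhhC ⇒ dhhhC   [C -> h C]
dhhhC ⇒ dhhhhC   [C -> h C]
dhhhhC ⇒ dhhhhhC   [C -> h C]
dhhhhhC ⇒ dhhhhhhC   [C -> h C]
dhhhhhhC ⇒ dhhhhhhhC   [C -> h C]
dhhhhhhhC ⇒ dhhhhhhhhC   [C -> h C]
dhhhhhhhhC ⇒ dhhhhhhhhhC   [C -> h C]
dhhhhhhhhhC ⇒ dhhhhhhhhhhC   [C -> h C]
dhhhhhhhhhhC ⇒ dhhhhhhhhhhh   [C -> h]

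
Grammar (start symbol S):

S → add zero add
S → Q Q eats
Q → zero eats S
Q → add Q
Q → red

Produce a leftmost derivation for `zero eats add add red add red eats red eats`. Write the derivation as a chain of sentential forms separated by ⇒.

S ⇒ Q Q eats ⇒ zero eats S Q eats ⇒ zero eats Q Q eats Q eats ⇒ zero eats add Q Q eats Q eats ⇒ zero eats add add Q Q eats Q eats ⇒ zero eats add add red Q eats Q eats ⇒ zero eats add add red add Q eats Q eats ⇒ zero eats add add red add red eats Q eats ⇒ zero eats add add red add red eats red eats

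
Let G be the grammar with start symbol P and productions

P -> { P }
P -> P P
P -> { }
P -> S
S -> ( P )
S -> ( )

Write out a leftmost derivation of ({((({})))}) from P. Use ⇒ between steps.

P ⇒ S ⇒ (P) ⇒ ({P}) ⇒ ({S}) ⇒ ({(P)}) ⇒ ({(S)}) ⇒ ({((P))}) ⇒ ({((S))}) ⇒ ({(((P)))}) ⇒ ({((({})))})

P ⇒ S   [P -> S]
S ⇒ (P)   [S -> ( P )]
(P) ⇒ ({P})   [P -> { P }]
({P}) ⇒ ({S})   [P -> S]
({S}) ⇒ ({(P)})   [S -> ( P )]
({(P)}) ⇒ ({(S)})   [P -> S]
({(S)}) ⇒ ({((P))})   [S -> ( P )]
({((P))}) ⇒ ({((S))})   [P -> S]
({((S))}) ⇒ ({(((P)))})   [S -> ( P )]
({(((P)))}) ⇒ ({((({})))})   [P -> { }]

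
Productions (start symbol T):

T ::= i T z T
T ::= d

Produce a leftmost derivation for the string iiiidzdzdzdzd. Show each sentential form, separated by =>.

T => iTzT => iiTzTzT => iiiTzTzTzT => iiiiTzTzTzTzT => iiiidzTzTzTzT => iiiidzdzTzTzT => iiiidzdzdzTzT => iiiidzdzdzdzT => iiiidzdzdzdzd

T => iTzT   [T ::= i T z T]
iTzT => iiTzTzT   [T ::= i T z T]
iiTzTzT => iiiTzTzTzT   [T ::= i T z T]
iiiTzTzTzT => iiiiTzTzTzTzT   [T ::= i T z T]
iiiiTzTzTzTzT => iiiidzTzTzTzT   [T ::= d]
iiiidzTzTzTzT => iiiidzdzTzTzT   [T ::= d]
iiiidzdzTzTzT => iiiidzdzdzTzT   [T ::= d]
iiiidzdzdzTzT => iiiidzdzdzdzT   [T ::= d]
iiiidzdzdzdzT => iiiidzdzdzdzd   [T ::= d]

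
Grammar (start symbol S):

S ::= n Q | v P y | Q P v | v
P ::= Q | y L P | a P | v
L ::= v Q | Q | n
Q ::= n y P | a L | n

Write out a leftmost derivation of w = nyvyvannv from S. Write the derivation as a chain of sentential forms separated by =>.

S => QPv => nyPPv => nyvPv => nyvyLPv => nyvyvQPv => nyvyvaLPv => nyvyvaQPv => nyvyvanPv => nyvyvanQv => nyvyvannv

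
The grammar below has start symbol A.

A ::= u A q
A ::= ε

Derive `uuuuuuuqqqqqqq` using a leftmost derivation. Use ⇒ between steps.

A ⇒ uAq   [A ::= u A q]
uAq ⇒ uuAqq   [A ::= u A q]
uuAqq ⇒ uuuAqqq   [A ::= u A q]
uuuAqqq ⇒ uuuuAqqqq   [A ::= u A q]
uuuuAqqqq ⇒ uuuuuAqqqqq   [A ::= u A q]
uuuuuAqqqqq ⇒ uuuuuuAqqqqqq   [A ::= u A q]
uuuuuuAqqqqqq ⇒ uuuuuuuAqqqqqqq   [A ::= u A q]
uuuuuuuAqqqqqqq ⇒ uuuuuuuqqqqqqq   [A ::= ε]

A⇒uAq⇒uuAqq⇒uuuAqqq⇒uuuuAqqqq⇒uuuuuAqqqqq⇒uuuuuuAqqqqqq⇒uuuuuuuAqqqqqqq⇒uuuuuuuqqqqqqq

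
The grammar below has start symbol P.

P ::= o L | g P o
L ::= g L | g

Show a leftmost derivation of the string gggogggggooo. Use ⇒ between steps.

P ⇒ gPo ⇒ ggPoo ⇒ gggPooo ⇒ gggoLooo ⇒ gggogLooo ⇒ gggoggLooo ⇒ gggogggLooo ⇒ gggoggggLooo ⇒ gggogggggooo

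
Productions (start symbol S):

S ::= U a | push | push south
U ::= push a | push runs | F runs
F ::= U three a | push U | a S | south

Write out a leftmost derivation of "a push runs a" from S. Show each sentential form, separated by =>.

S => U a   [S ::= U a]
U a => F runs a   [U ::= F runs]
F runs a => a S runs a   [F ::= a S]
a S runs a => a push runs a   [S ::= push]

S => U a => F runs a => a S runs a => a push runs a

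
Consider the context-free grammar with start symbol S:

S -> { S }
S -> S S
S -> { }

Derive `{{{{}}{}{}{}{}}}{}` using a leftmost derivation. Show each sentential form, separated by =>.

S => SS   [S -> S S]
SS => {S}S   [S -> { S }]
{S}S => {{S}}S   [S -> { S }]
{{S}}S => {{SS}}S   [S -> S S]
{{SS}}S => {{SSS}}S   [S -> S S]
{{SSS}}S => {{SSSS}}S   [S -> S S]
{{SSSS}}S => {{SSSSS}}S   [S -> S S]
{{SSSSS}}S => {{{S}SSSS}}S   [S -> { S }]
{{{S}SSSS}}S => {{{{}}SSSS}}S   [S -> { }]
{{{{}}SSSS}}S => {{{{}}{}SSS}}S   [S -> { }]
{{{{}}{}SSS}}S => {{{{}}{}{}SS}}S   [S -> { }]
{{{{}}{}{}SS}}S => {{{{}}{}{}{}S}}S   [S -> { }]
{{{{}}{}{}{}S}}S => {{{{}}{}{}{}{}}}S   [S -> { }]
{{{{}}{}{}{}{}}}S => {{{{}}{}{}{}{}}}{}   [S -> { }]

S => SS => {S}S => {{S}}S => {{SS}}S => {{SSS}}S => {{SSSS}}S => {{SSSSS}}S => {{{S}SSSS}}S => {{{{}}SSSS}}S => {{{{}}{}SSS}}S => {{{{}}{}{}SS}}S => {{{{}}{}{}{}S}}S => {{{{}}{}{}{}{}}}S => {{{{}}{}{}{}{}}}{}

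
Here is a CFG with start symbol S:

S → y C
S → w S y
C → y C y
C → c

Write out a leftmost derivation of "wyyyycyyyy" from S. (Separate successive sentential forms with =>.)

S => wSy => wyCy => wyyCyy => wyyyCyyy => wyyyyCyyyy => wyyyycyyyy

S => wSy   [S → w S y]
wSy => wyCy   [S → y C]
wyCy => wyyCyy   [C → y C y]
wyyCyy => wyyyCyyy   [C → y C y]
wyyyCyyy => wyyyyCyyyy   [C → y C y]
wyyyyCyyyy => wyyyycyyyy   [C → c]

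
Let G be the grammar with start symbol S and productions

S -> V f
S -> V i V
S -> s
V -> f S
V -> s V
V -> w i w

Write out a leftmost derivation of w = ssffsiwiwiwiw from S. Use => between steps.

S => ViV => sViV => ssViV => ssfSiV => ssfViViV => ssffSiViV => ssffsiViV => ssffsiwiwiV => ssffsiwiwiwiw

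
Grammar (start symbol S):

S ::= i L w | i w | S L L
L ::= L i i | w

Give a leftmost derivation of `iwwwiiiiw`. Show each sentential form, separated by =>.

S => SLL   [S ::= S L L]
SLL => iLwLL   [S ::= i L w]
iLwLL => iwwLL   [L ::= w]
iwwLL => iwwLiiL   [L ::= L i i]
iwwLiiL => iwwLiiiiL   [L ::= L i i]
iwwLiiiiL => iwwwiiiiL   [L ::= w]
iwwwiiiiL => iwwwiiiiw   [L ::= w]

S => SLL => iLwLL => iwwLL => iwwLiiL => iwwLiiiiL => iwwwiiiiL => iwwwiiiiw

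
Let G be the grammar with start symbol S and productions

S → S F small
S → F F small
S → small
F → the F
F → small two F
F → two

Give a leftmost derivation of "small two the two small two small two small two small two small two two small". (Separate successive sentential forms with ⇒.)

S ⇒ F F small   [S → F F small]
F F small ⇒ small two F F small   [F → small two F]
small two F F small ⇒ small two the F F small   [F → the F]
small two the F F small ⇒ small two the two F small   [F → two]
small two the two F small ⇒ small two the two small two F small   [F → small two F]
small two the two small two F small ⇒ small two the two small two small two F small   [F → small two F]
small two the two small two small two F small ⇒ small two the two small two small two small two F small   [F → small two F]
small two the two small two small two small two F small ⇒ small two the two small two small two small two small two F small   [F → small two F]
small two the two small two small two small two small two F small ⇒ small two the two small two small two small two small two small two F small   [F → small two F]
small two the two small two small two small two small two small two F small ⇒ small two the two small two small two small two small two small two two small   [F → two]

S ⇒ F F small ⇒ small two F F small ⇒ small two the F F small ⇒ small two the two F small ⇒ small two the two small two F small ⇒ small two the two small two small two F small ⇒ small two the two small two small two small two F small ⇒ small two the two small two small two small two small two F small ⇒ small two the two small two small two small two small two small two F small ⇒ small two the two small two small two small two small two small two two small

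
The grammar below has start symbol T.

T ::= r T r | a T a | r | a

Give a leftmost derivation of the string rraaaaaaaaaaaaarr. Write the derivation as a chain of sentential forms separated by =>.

T => rTr => rrTrr => rraTarr => rraaTaarr => rraaaTaaarr => rraaaaTaaaarr => rraaaaaTaaaaarr => rraaaaaaTaaaaaarr => rraaaaaaaaaaaaarr

T => rTr   [T ::= r T r]
rTr => rrTrr   [T ::= r T r]
rrTrr => rraTarr   [T ::= a T a]
rraTarr => rraaTaarr   [T ::= a T a]
rraaTaarr => rraaaTaaarr   [T ::= a T a]
rraaaTaaarr => rraaaaTaaaarr   [T ::= a T a]
rraaaaTaaaarr => rraaaaaTaaaaarr   [T ::= a T a]
rraaaaaTaaaaarr => rraaaaaaTaaaaaarr   [T ::= a T a]
rraaaaaaTaaaaaarr => rraaaaaaaaaaaaarr   [T ::= a]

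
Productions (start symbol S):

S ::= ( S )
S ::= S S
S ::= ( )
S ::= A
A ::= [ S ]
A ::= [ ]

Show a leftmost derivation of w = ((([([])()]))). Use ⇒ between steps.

S ⇒ (S)   [S ::= ( S )]
(S) ⇒ ((S))   [S ::= ( S )]
((S)) ⇒ (((S)))   [S ::= ( S )]
(((S))) ⇒ (((A)))   [S ::= A]
(((A))) ⇒ ((([S])))   [A ::= [ S ]]
((([S]))) ⇒ ((([SS])))   [S ::= S S]
((([SS]))) ⇒ ((([(S)S])))   [S ::= ( S )]
((([(S)S]))) ⇒ ((([(A)S])))   [S ::= A]
((([(A)S]))) ⇒ ((([([])S])))   [A ::= [ ]]
((([([])S]))) ⇒ ((([([])()])))   [S ::= ( )]

S⇒(S)⇒((S))⇒(((S)))⇒(((A)))⇒((([S])))⇒((([SS])))⇒((([(S)S])))⇒((([(A)S])))⇒((([([])S])))⇒((([([])()])))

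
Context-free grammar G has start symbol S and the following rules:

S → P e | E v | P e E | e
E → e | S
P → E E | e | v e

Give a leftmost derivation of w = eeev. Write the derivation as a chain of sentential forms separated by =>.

S => Ev   [S → E v]
Ev => Sv   [E → S]
Sv => PeEv   [S → P e E]
PeEv => eeEv   [P → e]
eeEv => eeSv   [E → S]
eeSv => eeev   [S → e]

S => Ev => Sv => PeEv => eeEv => eeSv => eeev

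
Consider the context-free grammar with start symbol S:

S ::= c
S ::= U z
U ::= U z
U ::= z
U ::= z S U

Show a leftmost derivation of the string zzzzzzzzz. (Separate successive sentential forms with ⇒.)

S ⇒ Uz ⇒ zSUz ⇒ zUzUz ⇒ zUzzUz ⇒ zzSUzzUz ⇒ zzUzUzzUz ⇒ zzzzUzzUz ⇒ zzzzzzzUz ⇒ zzzzzzzzz

S ⇒ Uz   [S ::= U z]
Uz ⇒ zSUz   [U ::= z S U]
zSUz ⇒ zUzUz   [S ::= U z]
zUzUz ⇒ zUzzUz   [U ::= U z]
zUzzUz ⇒ zzSUzzUz   [U ::= z S U]
zzSUzzUz ⇒ zzUzUzzUz   [S ::= U z]
zzUzUzzUz ⇒ zzzzUzzUz   [U ::= z]
zzzzUzzUz ⇒ zzzzzzzUz   [U ::= z]
zzzzzzzUz ⇒ zzzzzzzzz   [U ::= z]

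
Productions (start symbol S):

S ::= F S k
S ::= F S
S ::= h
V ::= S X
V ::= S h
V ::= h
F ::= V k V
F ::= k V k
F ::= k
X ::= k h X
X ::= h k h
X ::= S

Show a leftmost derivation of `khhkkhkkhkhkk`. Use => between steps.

S=>FS=>kVkS=>kShkS=>khhkS=>khhkFSk=>khhkkVkSk=>khhkkhkSk=>khhkkhkFSkk=>khhkkhkkVkSkk=>khhkkhkkhkSkk=>khhkkhkkhkhkk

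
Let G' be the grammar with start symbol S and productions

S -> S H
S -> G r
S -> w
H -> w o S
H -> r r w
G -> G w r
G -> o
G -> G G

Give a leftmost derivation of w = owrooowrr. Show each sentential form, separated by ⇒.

S ⇒ Gr ⇒ Gwrr ⇒ GGwrr ⇒ GGGwrr ⇒ GGGGwrr ⇒ GwrGGGwrr ⇒ owrGGGwrr ⇒ owroGGwrr ⇒ owrooGwrr ⇒ owrooowrr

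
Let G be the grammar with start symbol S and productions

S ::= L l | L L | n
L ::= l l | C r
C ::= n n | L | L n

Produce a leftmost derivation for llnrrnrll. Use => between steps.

S => LL => CrL => LnrL => CrnrL => LrnrL => CrrnrL => LnrrnrL => llnrrnrL => llnrrnrll

S => LL   [S ::= L L]
LL => CrL   [L ::= C r]
CrL => LnrL   [C ::= L n]
LnrL => CrnrL   [L ::= C r]
CrnrL => LrnrL   [C ::= L]
LrnrL => CrrnrL   [L ::= C r]
CrrnrL => LnrrnrL   [C ::= L n]
LnrrnrL => llnrrnrL   [L ::= l l]
llnrrnrL => llnrrnrll   [L ::= l l]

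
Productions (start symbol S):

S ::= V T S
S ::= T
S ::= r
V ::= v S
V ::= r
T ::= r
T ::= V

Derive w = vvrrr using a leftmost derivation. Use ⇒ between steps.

S ⇒ T   [S ::= T]
T ⇒ V   [T ::= V]
V ⇒ vS   [V ::= v S]
vS ⇒ vVTS   [S ::= V T S]
vVTS ⇒ vvSTS   [V ::= v S]
vvSTS ⇒ vvrTS   [S ::= r]
vvrTS ⇒ vvrrS   [T ::= r]
vvrrS ⇒ vvrrr   [S ::= r]

S ⇒ T ⇒ V ⇒ vS ⇒ vVTS ⇒ vvSTS ⇒ vvrTS ⇒ vvrrS ⇒ vvrrr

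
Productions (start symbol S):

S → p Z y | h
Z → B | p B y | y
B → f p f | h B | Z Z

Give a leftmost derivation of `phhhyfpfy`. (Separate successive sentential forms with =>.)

S=>pZy=>pBy=>phBy=>phhBy=>phhhBy=>phhhZZy=>phhhyZy=>phhhyBy=>phhhyfpfy

S => pZy   [S → p Z y]
pZy => pBy   [Z → B]
pBy => phBy   [B → h B]
phBy => phhBy   [B → h B]
phhBy => phhhBy   [B → h B]
phhhBy => phhhZZy   [B → Z Z]
phhhZZy => phhhyZy   [Z → y]
phhhyZy => phhhyBy   [Z → B]
phhhyBy => phhhyfpfy   [B → f p f]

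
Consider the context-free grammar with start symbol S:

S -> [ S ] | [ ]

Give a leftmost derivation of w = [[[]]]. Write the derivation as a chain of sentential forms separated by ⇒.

S ⇒ [S]   [S -> [ S ]]
[S] ⇒ [[S]]   [S -> [ S ]]
[[S]] ⇒ [[[]]]   [S -> [ ]]

S⇒[S]⇒[[S]]⇒[[[]]]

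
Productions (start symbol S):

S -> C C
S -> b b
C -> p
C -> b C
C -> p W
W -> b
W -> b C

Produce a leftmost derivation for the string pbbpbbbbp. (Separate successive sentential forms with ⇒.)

S ⇒ CC ⇒ pC ⇒ pbC ⇒ pbbC ⇒ pbbpW ⇒ pbbpbC ⇒ pbbpbbC ⇒ pbbpbbbC ⇒ pbbpbbbbC ⇒ pbbpbbbbp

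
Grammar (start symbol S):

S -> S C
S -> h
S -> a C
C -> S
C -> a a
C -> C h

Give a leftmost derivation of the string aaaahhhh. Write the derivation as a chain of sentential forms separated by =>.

S=>aC=>aCh=>aChh=>aChhh=>aShhh=>aSChhh=>aaCChhh=>aaaaChhh=>aaaaShhh=>aaaahhhh

S => aC   [S -> a C]
aC => aCh   [C -> C h]
aCh => aChh   [C -> C h]
aChh => aChhh   [C -> C h]
aChhh => aShhh   [C -> S]
aShhh => aSChhh   [S -> S C]
aSChhh => aaCChhh   [S -> a C]
aaCChhh => aaaaChhh   [C -> a a]
aaaaChhh => aaaaShhh   [C -> S]
aaaaShhh => aaaahhhh   [S -> h]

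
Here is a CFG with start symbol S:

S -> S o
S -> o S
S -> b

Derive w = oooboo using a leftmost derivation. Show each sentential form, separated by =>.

S => So   [S -> S o]
So => Soo   [S -> S o]
Soo => oSoo   [S -> o S]
oSoo => ooSoo   [S -> o S]
ooSoo => oooSoo   [S -> o S]
oooSoo => oooboo   [S -> b]

S => So => Soo => oSoo => ooSoo => oooSoo => oooboo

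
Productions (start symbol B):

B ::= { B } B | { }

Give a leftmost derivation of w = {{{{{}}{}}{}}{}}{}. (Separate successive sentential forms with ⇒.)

B ⇒ {B}B ⇒ {{B}B}B ⇒ {{{B}B}B}B ⇒ {{{{B}B}B}B}B ⇒ {{{{{}}B}B}B}B ⇒ {{{{{}}{}}B}B}B ⇒ {{{{{}}{}}{}}B}B ⇒ {{{{{}}{}}{}}{}}B ⇒ {{{{{}}{}}{}}{}}{}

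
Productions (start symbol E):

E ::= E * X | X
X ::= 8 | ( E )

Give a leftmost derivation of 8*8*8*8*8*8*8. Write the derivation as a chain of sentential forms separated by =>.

E => E*X => E*X*X => E*X*X*X => E*X*X*X*X => E*X*X*X*X*X => E*X*X*X*X*X*X => X*X*X*X*X*X*X => 8*X*X*X*X*X*X => 8*8*X*X*X*X*X => 8*8*8*X*X*X*X => 8*8*8*8*X*X*X => 8*8*8*8*8*X*X => 8*8*8*8*8*8*X => 8*8*8*8*8*8*8

E => E*X   [E ::= E * X]
E*X => E*X*X   [E ::= E * X]
E*X*X => E*X*X*X   [E ::= E * X]
E*X*X*X => E*X*X*X*X   [E ::= E * X]
E*X*X*X*X => E*X*X*X*X*X   [E ::= E * X]
E*X*X*X*X*X => E*X*X*X*X*X*X   [E ::= E * X]
E*X*X*X*X*X*X => X*X*X*X*X*X*X   [E ::= X]
X*X*X*X*X*X*X => 8*X*X*X*X*X*X   [X ::= 8]
8*X*X*X*X*X*X => 8*8*X*X*X*X*X   [X ::= 8]
8*8*X*X*X*X*X => 8*8*8*X*X*X*X   [X ::= 8]
8*8*8*X*X*X*X => 8*8*8*8*X*X*X   [X ::= 8]
8*8*8*8*X*X*X => 8*8*8*8*8*X*X   [X ::= 8]
8*8*8*8*8*X*X => 8*8*8*8*8*8*X   [X ::= 8]
8*8*8*8*8*8*X => 8*8*8*8*8*8*8   [X ::= 8]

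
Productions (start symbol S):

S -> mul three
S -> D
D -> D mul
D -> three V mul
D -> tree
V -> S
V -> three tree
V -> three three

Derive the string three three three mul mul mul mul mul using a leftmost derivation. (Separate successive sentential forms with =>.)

S => D   [S -> D]
D => D mul   [D -> D mul]
D mul => D mul mul   [D -> D mul]
D mul mul => D mul mul mul   [D -> D mul]
D mul mul mul => D mul mul mul mul   [D -> D mul]
D mul mul mul mul => three V mul mul mul mul mul   [D -> three V mul]
three V mul mul mul mul mul => three three three mul mul mul mul mul   [V -> three three]

S => D => D mul => D mul mul => D mul mul mul => D mul mul mul mul => three V mul mul mul mul mul => three three three mul mul mul mul mul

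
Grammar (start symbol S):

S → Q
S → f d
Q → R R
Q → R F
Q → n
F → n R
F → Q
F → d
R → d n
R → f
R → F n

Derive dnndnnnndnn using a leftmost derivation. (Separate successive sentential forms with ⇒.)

S ⇒ Q   [S → Q]
Q ⇒ RF   [Q → R F]
RF ⇒ FnF   [R → F n]
FnF ⇒ QnF   [F → Q]
QnF ⇒ RFnF   [Q → R F]
RFnF ⇒ dnFnF   [R → d n]
dnFnF ⇒ dnnRnF   [F → n R]
dnnRnF ⇒ dnndnnF   [R → d n]
dnndnnF ⇒ dnndnnnR   [F → n R]
dnndnnnR ⇒ dnndnnnFn   [R → F n]
dnndnnnFn ⇒ dnndnnnnRn   [F → n R]
dnndnnnnRn ⇒ dnndnnnndnn   [R → d n]

S ⇒ Q ⇒ RF ⇒ FnF ⇒ QnF ⇒ RFnF ⇒ dnFnF ⇒ dnnRnF ⇒ dnndnnF ⇒ dnndnnnR ⇒ dnndnnnFn ⇒ dnndnnnnRn ⇒ dnndnnnndnn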